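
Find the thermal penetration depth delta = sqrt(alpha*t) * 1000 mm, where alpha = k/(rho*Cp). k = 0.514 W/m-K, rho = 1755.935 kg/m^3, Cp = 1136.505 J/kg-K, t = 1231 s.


alpha = 0.514 / (1755.935 * 1136.505) = 2.5756e-07 m^2/s
alpha * t = 0.00031706
delta = sqrt(0.00031706) * 1000 = 17.806 mm

17.806 mm


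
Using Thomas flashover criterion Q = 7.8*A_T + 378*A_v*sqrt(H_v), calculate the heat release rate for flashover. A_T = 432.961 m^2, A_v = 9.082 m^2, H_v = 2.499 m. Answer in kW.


7.8*A_T = 3377.1
sqrt(H_v) = 1.5808
378*A_v*sqrt(H_v) = 5427.0
Q = 3377.1 + 5427.0 = 8804.1 kW

8804.1 kW


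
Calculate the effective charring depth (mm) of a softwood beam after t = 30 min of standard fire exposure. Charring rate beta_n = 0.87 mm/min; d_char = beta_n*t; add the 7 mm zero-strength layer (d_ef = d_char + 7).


d_char = 0.87 * 30 = 26.1 mm
d_ef = 26.1 + 1.0*7 = 33.1 mm

33.1 mm


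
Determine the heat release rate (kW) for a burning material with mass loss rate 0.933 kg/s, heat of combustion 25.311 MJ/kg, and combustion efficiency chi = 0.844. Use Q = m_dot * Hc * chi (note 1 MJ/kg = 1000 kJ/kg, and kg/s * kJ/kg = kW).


Hc = 25.311 MJ/kg = 25.311 * 1000 kJ/kg = 25311 kJ/kg
Q = 0.933 kg/s * 25311 kJ/kg * 0.844 = 19931 kW

19931 kW


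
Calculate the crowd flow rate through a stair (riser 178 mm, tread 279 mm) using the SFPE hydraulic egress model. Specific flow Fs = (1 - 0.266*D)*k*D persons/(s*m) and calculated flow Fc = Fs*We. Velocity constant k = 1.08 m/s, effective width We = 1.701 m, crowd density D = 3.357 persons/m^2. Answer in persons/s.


1 - 0.266*D = 1 - 0.266*3.357 = 0.10704
Fs = 0.10704 * 1.08 * 3.357 = 0.38807 persons/(s*m)
Fc = 0.38807 * 1.701 = 0.66011 persons/s

0.66011 persons/s


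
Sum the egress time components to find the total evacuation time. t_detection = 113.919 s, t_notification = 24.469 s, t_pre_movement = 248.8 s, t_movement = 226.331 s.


Total = 113.919 + 24.469 + 248.8 + 226.331 = 613.519 s

613.519 s


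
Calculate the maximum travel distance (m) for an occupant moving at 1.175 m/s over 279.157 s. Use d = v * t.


d = 1.175 * 279.157 = 328.01 m

328.01 m


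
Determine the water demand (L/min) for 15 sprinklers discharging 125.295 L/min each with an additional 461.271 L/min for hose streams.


Sprinkler demand = 15 * 125.295 = 1879.425 L/min
Total = 1879.425 + 461.271 = 2340.696 L/min

2340.696 L/min


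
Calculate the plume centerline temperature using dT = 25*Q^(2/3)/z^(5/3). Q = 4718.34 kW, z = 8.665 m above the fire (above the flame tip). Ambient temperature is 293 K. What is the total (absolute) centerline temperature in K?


Q^(2/3) = 281.31
z^(5/3) = 36.555
dT = 25 * 281.31 / 36.555 = 192.39 K
T = 293 + 192.39 = 485.39 K

485.39 K


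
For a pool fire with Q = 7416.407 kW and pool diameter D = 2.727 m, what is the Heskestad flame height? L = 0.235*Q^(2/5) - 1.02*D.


Q^(2/5) = 35.325
0.235 * Q^(2/5) = 8.3013
1.02 * D = 2.7815
L = 5.5197 m

5.5197 m


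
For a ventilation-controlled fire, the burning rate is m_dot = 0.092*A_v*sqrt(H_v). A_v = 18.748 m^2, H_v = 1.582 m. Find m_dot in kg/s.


sqrt(H_v) = 1.2578
m_dot = 0.092 * 18.748 * 1.2578 = 2.1694 kg/s

2.1694 kg/s


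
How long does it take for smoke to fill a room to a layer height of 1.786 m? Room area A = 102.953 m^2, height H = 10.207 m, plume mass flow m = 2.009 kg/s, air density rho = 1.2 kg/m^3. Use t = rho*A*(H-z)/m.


H - z = 8.421 m
t = 1.2 * 102.953 * 8.421 / 2.009 = 517.85 s

517.85 s


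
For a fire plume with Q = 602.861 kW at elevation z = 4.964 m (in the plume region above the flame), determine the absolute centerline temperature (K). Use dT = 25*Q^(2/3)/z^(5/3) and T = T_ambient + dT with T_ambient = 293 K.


Q^(2/3) = 71.364
z^(5/3) = 14.445
dT = 25 * 71.364 / 14.445 = 123.51 K
T = 293 + 123.51 = 416.51 K

416.51 K


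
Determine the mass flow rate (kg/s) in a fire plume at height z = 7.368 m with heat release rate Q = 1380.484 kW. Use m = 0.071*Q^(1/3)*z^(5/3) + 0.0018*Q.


Q^(1/3) = 11.135
z^(5/3) = 27.899
First term = 0.071 * 11.135 * 27.899 = 22.056
Second term = 0.0018 * 1380.484 = 2.4849
m = 24.540 kg/s

24.540 kg/s


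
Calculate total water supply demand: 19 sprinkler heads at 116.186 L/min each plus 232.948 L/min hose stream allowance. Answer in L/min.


Sprinkler demand = 19 * 116.186 = 2207.534 L/min
Total = 2207.534 + 232.948 = 2440.482 L/min

2440.482 L/min


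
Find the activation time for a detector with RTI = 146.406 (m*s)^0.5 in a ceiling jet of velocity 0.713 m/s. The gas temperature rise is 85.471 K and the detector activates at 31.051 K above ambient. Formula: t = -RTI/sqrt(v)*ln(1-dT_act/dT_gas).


dT_act/dT_gas = 0.36329
ln(1 - 0.36329) = -0.45145
t = -146.406 / sqrt(0.713) * -0.45145 = 78.274 s

78.274 s


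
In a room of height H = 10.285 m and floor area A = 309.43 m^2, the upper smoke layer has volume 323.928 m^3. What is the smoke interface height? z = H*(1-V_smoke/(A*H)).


V/(A*H) = 0.10178
1 - 0.10178 = 0.89822
z = 10.285 * 0.89822 = 9.2381 m

9.2381 m


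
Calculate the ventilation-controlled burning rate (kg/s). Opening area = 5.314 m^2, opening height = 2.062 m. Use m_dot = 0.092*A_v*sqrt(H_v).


sqrt(H_v) = 1.4360
m_dot = 0.092 * 5.314 * 1.4360 = 0.70203 kg/s

0.70203 kg/s


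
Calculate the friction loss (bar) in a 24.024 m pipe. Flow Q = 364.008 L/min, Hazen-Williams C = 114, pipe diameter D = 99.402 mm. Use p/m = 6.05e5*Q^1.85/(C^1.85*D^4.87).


Q^1.85 = 54709
C^1.85 = 6386.7
D^4.87 = 5.3372e+09
p/m = 0.00097101 bar/m
p_total = 0.00097101 * 24.024 = 0.023327 bar

0.023327 bar


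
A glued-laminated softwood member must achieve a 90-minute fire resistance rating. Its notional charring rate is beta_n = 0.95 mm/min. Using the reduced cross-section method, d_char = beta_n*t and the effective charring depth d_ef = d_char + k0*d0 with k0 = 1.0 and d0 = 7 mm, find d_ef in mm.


d_char = 0.95 * 90 = 85.5 mm
d_ef = 85.5 + 1.0*7 = 92.5 mm

92.5 mm


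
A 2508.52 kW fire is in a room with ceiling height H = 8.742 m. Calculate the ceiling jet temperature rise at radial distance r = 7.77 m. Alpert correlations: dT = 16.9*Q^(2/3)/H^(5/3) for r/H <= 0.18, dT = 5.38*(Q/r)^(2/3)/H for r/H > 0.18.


r/H = 7.77 / 8.742 = 0.88881
r/H > 0.18, so dT = 5.38*(Q/r)^(2/3)/H
Q/r = 322.85
(Q/r)^(2/3) = 47.061
dT = 5.38 * 47.061 / 8.742 = 28.962 K

28.962 K


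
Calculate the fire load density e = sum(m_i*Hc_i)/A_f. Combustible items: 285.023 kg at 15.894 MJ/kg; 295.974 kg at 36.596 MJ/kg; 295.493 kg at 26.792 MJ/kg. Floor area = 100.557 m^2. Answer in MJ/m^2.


Total energy = 285.023*15.894 + 295.974*36.596 + 295.493*26.792
= 4530.156 + 10831.46 + 7916.848
= 23278.47 MJ
e = 23278.47 / 100.557 = 231.50 MJ/m^2

231.50 MJ/m^2


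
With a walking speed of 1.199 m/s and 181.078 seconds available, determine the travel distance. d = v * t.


d = 1.199 * 181.078 = 217.11 m

217.11 m


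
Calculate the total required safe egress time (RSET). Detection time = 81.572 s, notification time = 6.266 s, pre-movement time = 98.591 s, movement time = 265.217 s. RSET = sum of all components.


Total = 81.572 + 6.266 + 98.591 + 265.217 = 451.646 s

451.646 s


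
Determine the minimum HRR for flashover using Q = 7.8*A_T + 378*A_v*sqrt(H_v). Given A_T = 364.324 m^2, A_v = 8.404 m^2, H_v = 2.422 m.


7.8*A_T = 2841.7
sqrt(H_v) = 1.5563
378*A_v*sqrt(H_v) = 4943.8
Q = 2841.7 + 4943.8 = 7785.6 kW

7785.6 kW


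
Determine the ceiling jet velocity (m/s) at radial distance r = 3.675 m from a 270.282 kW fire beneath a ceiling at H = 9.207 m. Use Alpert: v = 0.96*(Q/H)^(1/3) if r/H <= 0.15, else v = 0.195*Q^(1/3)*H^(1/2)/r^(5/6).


r/H = 3.675 / 9.207 = 0.39915
r/H > 0.15, so v = 0.195*Q^(1/3)*H^(1/2)/r^(5/6)
Q^(1/3) = 6.4656
H^(1/2) = 3.0343
r^(5/6) = 2.9583
v = 0.195 * 6.4656 * 3.0343 / 2.9583 = 1.2932 m/s

1.2932 m/s


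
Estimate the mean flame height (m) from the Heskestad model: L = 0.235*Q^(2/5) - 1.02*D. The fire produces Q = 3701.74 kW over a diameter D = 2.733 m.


Q^(2/5) = 26.752
0.235 * Q^(2/5) = 6.2868
1.02 * D = 2.7877
L = 3.4991 m

3.4991 m


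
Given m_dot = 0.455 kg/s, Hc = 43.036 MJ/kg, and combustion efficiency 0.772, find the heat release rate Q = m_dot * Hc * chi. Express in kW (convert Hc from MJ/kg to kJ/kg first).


Hc = 43.036 MJ/kg = 43.036 * 1000 kJ/kg = 43036 kJ/kg
Q = 0.455 kg/s * 43036 kJ/kg * 0.772 = 15117 kW

15117 kW


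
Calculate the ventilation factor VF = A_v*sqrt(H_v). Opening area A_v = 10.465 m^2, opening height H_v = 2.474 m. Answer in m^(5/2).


sqrt(H_v) = 1.5729
VF = 10.465 * 1.5729 = 16.460 m^(5/2)

16.460 m^(5/2)


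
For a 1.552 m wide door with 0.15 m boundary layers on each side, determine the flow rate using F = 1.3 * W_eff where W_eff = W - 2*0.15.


W_eff = 1.552 - 0.30 = 1.252 m
F = 1.3 * 1.252 = 1.6276 persons/s

1.6276 persons/s


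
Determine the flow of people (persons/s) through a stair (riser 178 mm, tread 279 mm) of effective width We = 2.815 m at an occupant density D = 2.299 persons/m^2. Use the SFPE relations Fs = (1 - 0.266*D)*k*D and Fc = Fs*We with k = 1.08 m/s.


1 - 0.266*D = 1 - 0.266*2.299 = 0.38847
Fs = 0.38847 * 1.08 * 2.299 = 0.96453 persons/(s*m)
Fc = 0.96453 * 2.815 = 2.7152 persons/s

2.7152 persons/s


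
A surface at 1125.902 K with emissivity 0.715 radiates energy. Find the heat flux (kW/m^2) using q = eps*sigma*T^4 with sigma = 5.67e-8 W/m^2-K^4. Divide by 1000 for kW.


T^4 = 1.6069e+12
q = 0.715 * 5.67e-8 * 1.6069e+12 / 1000 = 65.147 kW/m^2

65.147 kW/m^2


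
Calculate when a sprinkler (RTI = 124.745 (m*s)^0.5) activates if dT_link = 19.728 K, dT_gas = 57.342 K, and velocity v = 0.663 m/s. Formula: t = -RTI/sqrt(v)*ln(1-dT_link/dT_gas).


dT_link/dT_gas = 0.34404
ln(1 - 0.34404) = -0.42166
t = -124.745 / sqrt(0.663) * -0.42166 = 64.599 s

64.599 s


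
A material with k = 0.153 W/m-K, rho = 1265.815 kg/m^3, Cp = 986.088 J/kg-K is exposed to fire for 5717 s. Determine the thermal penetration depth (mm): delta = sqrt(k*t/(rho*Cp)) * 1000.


alpha = 0.153 / (1265.815 * 986.088) = 1.2258e-07 m^2/s
alpha * t = 0.00070077
delta = sqrt(0.00070077) * 1000 = 26.472 mm

26.472 mm


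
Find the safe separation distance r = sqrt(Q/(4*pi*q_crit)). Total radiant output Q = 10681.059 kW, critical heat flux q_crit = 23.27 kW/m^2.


4*pi*q_crit = 292.42
Q/(4*pi*q_crit) = 36.527
r = sqrt(36.527) = 6.0437 m

6.0437 m


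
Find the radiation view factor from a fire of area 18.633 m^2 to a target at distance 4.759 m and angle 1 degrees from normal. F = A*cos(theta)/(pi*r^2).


cos(1 deg) = 0.99985
pi*r^2 = 71.151
F = 18.633 * 0.99985 / 71.151 = 0.26184

0.26184


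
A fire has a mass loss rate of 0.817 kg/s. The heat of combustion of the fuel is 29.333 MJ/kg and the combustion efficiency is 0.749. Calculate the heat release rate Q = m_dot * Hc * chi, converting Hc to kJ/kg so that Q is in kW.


Hc = 29.333 MJ/kg = 29.333 * 1000 kJ/kg = 29333 kJ/kg
Q = 0.817 kg/s * 29333 kJ/kg * 0.749 = 17950 kW

17950 kW


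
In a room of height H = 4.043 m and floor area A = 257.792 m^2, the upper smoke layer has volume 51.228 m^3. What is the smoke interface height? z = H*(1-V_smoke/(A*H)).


V/(A*H) = 0.049151
1 - 0.049151 = 0.95085
z = 4.043 * 0.95085 = 3.8443 m

3.8443 m


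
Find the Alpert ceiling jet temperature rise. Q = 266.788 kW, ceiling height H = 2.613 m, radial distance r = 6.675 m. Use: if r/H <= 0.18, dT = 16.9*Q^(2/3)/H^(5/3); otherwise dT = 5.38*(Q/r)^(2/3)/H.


r/H = 6.675 / 2.613 = 2.5545
r/H > 0.18, so dT = 5.38*(Q/r)^(2/3)/H
Q/r = 39.968
(Q/r)^(2/3) = 11.690
dT = 5.38 * 11.690 / 2.613 = 24.069 K

24.069 K


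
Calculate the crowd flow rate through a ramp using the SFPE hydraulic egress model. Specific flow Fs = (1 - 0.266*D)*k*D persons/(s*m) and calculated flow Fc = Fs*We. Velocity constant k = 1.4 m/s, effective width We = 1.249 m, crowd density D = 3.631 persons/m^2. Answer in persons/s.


1 - 0.266*D = 1 - 0.266*3.631 = 0.034154
Fs = 0.034154 * 1.4 * 3.631 = 0.17362 persons/(s*m)
Fc = 0.17362 * 1.249 = 0.21685 persons/s

0.21685 persons/s


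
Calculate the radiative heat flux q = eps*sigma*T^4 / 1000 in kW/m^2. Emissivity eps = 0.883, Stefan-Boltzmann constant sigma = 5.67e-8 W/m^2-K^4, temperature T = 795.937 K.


T^4 = 4.0134e+11
q = 0.883 * 5.67e-8 * 4.0134e+11 / 1000 = 20.094 kW/m^2

20.094 kW/m^2


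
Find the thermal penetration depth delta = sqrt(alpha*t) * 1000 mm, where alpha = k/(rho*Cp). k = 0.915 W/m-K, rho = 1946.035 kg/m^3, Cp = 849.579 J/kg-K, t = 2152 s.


alpha = 0.915 / (1946.035 * 849.579) = 5.5344e-07 m^2/s
alpha * t = 0.0011910
delta = sqrt(0.0011910) * 1000 = 34.511 mm

34.511 mm


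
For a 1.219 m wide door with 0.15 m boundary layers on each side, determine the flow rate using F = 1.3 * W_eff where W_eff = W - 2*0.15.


W_eff = 1.219 - 0.30 = 0.919 m
F = 1.3 * 0.919 = 1.1947 persons/s

1.1947 persons/s


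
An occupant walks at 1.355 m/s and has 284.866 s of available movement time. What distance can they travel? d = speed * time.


d = 1.355 * 284.866 = 385.99 m

385.99 m


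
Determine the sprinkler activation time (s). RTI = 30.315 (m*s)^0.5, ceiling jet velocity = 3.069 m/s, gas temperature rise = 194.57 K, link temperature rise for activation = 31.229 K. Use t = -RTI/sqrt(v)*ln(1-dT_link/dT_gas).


dT_link/dT_gas = 0.16050
ln(1 - 0.16050) = -0.17495
t = -30.315 / sqrt(3.069) * -0.17495 = 3.0275 s

3.0275 s


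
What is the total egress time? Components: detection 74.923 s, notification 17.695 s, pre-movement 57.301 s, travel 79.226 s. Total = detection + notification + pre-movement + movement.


Total = 74.923 + 17.695 + 57.301 + 79.226 = 229.145 s

229.145 s


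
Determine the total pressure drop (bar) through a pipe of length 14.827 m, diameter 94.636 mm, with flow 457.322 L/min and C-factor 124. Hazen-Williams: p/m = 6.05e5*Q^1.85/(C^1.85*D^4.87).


Q^1.85 = 83447
C^1.85 = 7461.6
D^4.87 = 4.2014e+09
p/m = 0.0016104 bar/m
p_total = 0.0016104 * 14.827 = 0.023878 bar

0.023878 bar


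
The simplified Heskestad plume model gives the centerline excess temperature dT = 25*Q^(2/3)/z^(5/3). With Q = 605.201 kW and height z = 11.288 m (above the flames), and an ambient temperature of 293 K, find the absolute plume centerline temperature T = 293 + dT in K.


Q^(2/3) = 71.548
z^(5/3) = 56.802
dT = 25 * 71.548 / 56.802 = 31.490 K
T = 293 + 31.490 = 324.49 K

324.49 K


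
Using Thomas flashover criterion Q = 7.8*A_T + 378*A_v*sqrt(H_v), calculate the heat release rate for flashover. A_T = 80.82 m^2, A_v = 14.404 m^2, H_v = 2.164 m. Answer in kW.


7.8*A_T = 630.396
sqrt(H_v) = 1.4711
378*A_v*sqrt(H_v) = 8009.5
Q = 630.396 + 8009.5 = 8639.9 kW

8639.9 kW


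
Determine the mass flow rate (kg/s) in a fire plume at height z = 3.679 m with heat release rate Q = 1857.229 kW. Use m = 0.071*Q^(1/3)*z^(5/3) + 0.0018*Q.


Q^(1/3) = 12.292
z^(5/3) = 8.7676
First term = 0.071 * 12.292 * 8.7676 = 7.6518
Second term = 0.0018 * 1857.229 = 3.3430
m = 10.995 kg/s

10.995 kg/s


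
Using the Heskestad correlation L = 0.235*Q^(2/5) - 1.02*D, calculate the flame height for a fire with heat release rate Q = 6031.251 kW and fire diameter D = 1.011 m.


Q^(2/5) = 32.521
0.235 * Q^(2/5) = 7.6424
1.02 * D = 1.0312
L = 6.6112 m

6.6112 m


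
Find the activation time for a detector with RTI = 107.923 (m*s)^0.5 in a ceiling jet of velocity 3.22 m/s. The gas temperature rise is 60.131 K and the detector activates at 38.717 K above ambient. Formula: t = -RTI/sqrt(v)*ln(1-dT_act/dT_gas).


dT_act/dT_gas = 0.64388
ln(1 - 0.64388) = -1.0325
t = -107.923 / sqrt(3.22) * -1.0325 = 62.097 s

62.097 s


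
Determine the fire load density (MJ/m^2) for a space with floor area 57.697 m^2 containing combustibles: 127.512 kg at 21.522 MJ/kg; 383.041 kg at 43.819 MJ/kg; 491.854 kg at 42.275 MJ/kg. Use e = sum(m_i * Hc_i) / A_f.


Total energy = 127.512*21.522 + 383.041*43.819 + 491.854*42.275
= 2744.313 + 16784.47 + 20793.13
= 40321.91 MJ
e = 40321.91 / 57.697 = 698.86 MJ/m^2

698.86 MJ/m^2


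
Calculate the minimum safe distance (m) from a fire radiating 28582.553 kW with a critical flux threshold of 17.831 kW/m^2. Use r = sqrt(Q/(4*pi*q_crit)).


4*pi*q_crit = 224.07
Q/(4*pi*q_crit) = 127.56
r = sqrt(127.56) = 11.294 m

11.294 m


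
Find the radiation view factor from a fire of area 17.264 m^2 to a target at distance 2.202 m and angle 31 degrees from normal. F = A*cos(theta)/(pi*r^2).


cos(31 deg) = 0.85717
pi*r^2 = 15.233
F = 17.264 * 0.85717 / 15.233 = 0.97145

0.97145


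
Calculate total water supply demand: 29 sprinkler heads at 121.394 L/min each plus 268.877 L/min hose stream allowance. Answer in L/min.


Sprinkler demand = 29 * 121.394 = 3520.426 L/min
Total = 3520.426 + 268.877 = 3789.303 L/min

3789.303 L/min


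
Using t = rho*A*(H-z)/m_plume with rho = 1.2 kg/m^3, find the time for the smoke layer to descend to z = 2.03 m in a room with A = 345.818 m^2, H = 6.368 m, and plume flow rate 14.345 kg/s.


H - z = 4.338 m
t = 1.2 * 345.818 * 4.338 / 14.345 = 125.49 s

125.49 s


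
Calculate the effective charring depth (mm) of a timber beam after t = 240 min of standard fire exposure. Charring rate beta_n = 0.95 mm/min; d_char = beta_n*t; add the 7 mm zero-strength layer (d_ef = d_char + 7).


d_char = 0.95 * 240 = 228 mm
d_ef = 228 + 1.0*7 = 235 mm

235 mm


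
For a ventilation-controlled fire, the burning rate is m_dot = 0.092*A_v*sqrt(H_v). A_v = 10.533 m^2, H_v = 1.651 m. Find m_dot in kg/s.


sqrt(H_v) = 1.2849
m_dot = 0.092 * 10.533 * 1.2849 = 1.2451 kg/s

1.2451 kg/s


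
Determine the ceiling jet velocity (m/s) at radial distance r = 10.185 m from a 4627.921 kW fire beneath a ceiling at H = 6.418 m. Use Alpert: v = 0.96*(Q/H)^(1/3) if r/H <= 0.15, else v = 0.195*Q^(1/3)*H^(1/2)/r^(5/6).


r/H = 10.185 / 6.418 = 1.5869
r/H > 0.15, so v = 0.195*Q^(1/3)*H^(1/2)/r^(5/6)
Q^(1/3) = 16.665
H^(1/2) = 2.5334
r^(5/6) = 6.9178
v = 0.195 * 16.665 * 2.5334 / 6.9178 = 1.1900 m/s

1.1900 m/s


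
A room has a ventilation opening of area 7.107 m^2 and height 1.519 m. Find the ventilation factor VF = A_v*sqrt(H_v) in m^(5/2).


sqrt(H_v) = 1.2325
VF = 7.107 * 1.2325 = 8.7592 m^(5/2)

8.7592 m^(5/2)


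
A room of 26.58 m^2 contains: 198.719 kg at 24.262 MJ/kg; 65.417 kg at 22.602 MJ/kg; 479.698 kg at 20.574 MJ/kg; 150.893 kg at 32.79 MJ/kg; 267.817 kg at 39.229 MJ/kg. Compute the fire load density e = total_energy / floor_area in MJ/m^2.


Total energy = 198.719*24.262 + 65.417*22.602 + 479.698*20.574 + 150.893*32.79 + 267.817*39.229
= 4821.320 + 1478.555 + 9869.307 + 4947.781 + 10506.19
= 31623.16 MJ
e = 31623.16 / 26.58 = 1189.7 MJ/m^2

1189.7 MJ/m^2


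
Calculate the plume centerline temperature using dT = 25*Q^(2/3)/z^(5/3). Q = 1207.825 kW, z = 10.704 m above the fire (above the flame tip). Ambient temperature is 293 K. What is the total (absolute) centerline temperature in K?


Q^(2/3) = 113.41
z^(5/3) = 51.989
dT = 25 * 113.41 / 51.989 = 54.538 K
T = 293 + 54.538 = 347.54 K

347.54 K


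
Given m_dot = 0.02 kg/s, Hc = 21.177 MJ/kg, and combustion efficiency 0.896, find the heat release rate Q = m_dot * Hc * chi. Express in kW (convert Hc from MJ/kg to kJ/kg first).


Hc = 21.177 MJ/kg = 21.177 * 1000 kJ/kg = 21177 kJ/kg
Q = 0.02 kg/s * 21177 kJ/kg * 0.896 = 379.49 kW

379.49 kW


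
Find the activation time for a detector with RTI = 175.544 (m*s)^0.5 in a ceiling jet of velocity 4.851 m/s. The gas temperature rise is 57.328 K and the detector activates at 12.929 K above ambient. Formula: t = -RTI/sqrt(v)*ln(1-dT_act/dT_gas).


dT_act/dT_gas = 0.22553
ln(1 - 0.22553) = -0.25557
t = -175.544 / sqrt(4.851) * -0.25557 = 20.370 s

20.370 s


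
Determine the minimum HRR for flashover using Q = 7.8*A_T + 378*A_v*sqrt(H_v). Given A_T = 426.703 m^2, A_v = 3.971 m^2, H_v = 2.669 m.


7.8*A_T = 3328.3
sqrt(H_v) = 1.6337
378*A_v*sqrt(H_v) = 2452.3
Q = 3328.3 + 2452.3 = 5780.5 kW

5780.5 kW


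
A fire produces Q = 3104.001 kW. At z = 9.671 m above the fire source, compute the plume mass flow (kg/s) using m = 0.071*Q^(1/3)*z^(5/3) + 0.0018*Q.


Q^(1/3) = 14.587
z^(5/3) = 43.899
First term = 0.071 * 14.587 * 43.899 = 45.466
Second term = 0.0018 * 3104.001 = 5.5872
m = 51.053 kg/s

51.053 kg/s


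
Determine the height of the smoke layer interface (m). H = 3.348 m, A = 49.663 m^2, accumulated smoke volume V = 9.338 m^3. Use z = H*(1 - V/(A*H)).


V/(A*H) = 0.056161
1 - 0.056161 = 0.94384
z = 3.348 * 0.94384 = 3.1600 m

3.1600 m


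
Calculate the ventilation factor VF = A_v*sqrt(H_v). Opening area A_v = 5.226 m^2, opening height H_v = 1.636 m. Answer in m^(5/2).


sqrt(H_v) = 1.2791
VF = 5.226 * 1.2791 = 6.6844 m^(5/2)

6.6844 m^(5/2)


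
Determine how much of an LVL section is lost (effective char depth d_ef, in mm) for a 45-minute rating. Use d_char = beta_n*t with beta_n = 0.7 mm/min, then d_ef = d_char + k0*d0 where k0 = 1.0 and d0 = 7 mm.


d_char = 0.7 * 45 = 31.5 mm
d_ef = 31.5 + 1.0*7 = 38.5 mm

38.5 mm


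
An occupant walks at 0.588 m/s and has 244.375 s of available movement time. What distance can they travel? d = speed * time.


d = 0.588 * 244.375 = 143.69 m

143.69 m


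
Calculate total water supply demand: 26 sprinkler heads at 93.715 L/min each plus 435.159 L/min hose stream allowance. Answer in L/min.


Sprinkler demand = 26 * 93.715 = 2436.59 L/min
Total = 2436.59 + 435.159 = 2871.749 L/min

2871.749 L/min


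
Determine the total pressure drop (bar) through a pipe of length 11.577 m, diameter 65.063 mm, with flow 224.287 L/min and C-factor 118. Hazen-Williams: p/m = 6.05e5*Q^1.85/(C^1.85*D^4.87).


Q^1.85 = 22335
C^1.85 = 6807.4
D^4.87 = 6.7754e+08
p/m = 0.0029297 bar/m
p_total = 0.0029297 * 11.577 = 0.033917 bar

0.033917 bar


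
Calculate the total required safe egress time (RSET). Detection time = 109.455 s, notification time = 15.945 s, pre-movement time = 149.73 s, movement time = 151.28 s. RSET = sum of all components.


Total = 109.455 + 15.945 + 149.73 + 151.28 = 426.41 s

426.41 s


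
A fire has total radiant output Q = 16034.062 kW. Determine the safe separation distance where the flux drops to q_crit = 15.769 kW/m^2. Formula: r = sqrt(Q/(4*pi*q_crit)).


4*pi*q_crit = 198.16
Q/(4*pi*q_crit) = 80.915
r = sqrt(80.915) = 8.9953 m

8.9953 m


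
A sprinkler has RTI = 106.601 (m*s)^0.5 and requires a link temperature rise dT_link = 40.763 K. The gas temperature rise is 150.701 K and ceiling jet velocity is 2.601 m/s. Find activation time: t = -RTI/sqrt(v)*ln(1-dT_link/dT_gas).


dT_link/dT_gas = 0.27049
ln(1 - 0.27049) = -0.31538
t = -106.601 / sqrt(2.601) * -0.31538 = 20.846 s

20.846 s


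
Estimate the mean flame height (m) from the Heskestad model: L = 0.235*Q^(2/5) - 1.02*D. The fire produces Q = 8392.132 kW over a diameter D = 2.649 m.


Q^(2/5) = 37.115
0.235 * Q^(2/5) = 8.7220
1.02 * D = 2.7020
L = 6.0200 m

6.0200 m


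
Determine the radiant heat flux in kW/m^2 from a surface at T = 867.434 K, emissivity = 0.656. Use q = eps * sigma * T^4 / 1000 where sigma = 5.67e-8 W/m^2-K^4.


T^4 = 5.6617e+11
q = 0.656 * 5.67e-8 * 5.6617e+11 / 1000 = 21.059 kW/m^2

21.059 kW/m^2


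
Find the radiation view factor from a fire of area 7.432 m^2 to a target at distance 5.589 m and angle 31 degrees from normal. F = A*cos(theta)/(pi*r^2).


cos(31 deg) = 0.85717
pi*r^2 = 98.134
F = 7.432 * 0.85717 / 98.134 = 0.064916

0.064916


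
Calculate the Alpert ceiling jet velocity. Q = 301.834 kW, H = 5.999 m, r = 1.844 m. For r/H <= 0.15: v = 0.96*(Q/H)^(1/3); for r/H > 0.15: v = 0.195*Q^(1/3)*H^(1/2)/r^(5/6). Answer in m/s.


r/H = 1.844 / 5.999 = 0.30738
r/H > 0.15, so v = 0.195*Q^(1/3)*H^(1/2)/r^(5/6)
Q^(1/3) = 6.7079
H^(1/2) = 2.4493
r^(5/6) = 1.6652
v = 0.195 * 6.7079 * 2.4493 / 1.6652 = 1.9240 m/s

1.9240 m/s


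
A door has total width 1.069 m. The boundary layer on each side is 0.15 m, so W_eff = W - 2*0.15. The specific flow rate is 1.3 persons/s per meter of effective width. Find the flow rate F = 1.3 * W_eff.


W_eff = 1.069 - 0.30 = 0.769 m
F = 1.3 * 0.769 = 0.99970 persons/s

0.99970 persons/s


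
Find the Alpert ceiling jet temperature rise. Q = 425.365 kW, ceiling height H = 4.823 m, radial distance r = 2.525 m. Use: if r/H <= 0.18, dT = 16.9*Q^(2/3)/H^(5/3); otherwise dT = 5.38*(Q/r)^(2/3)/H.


r/H = 2.525 / 4.823 = 0.52353
r/H > 0.18, so dT = 5.38*(Q/r)^(2/3)/H
Q/r = 168.46
(Q/r)^(2/3) = 30.502
dT = 5.38 * 30.502 / 4.823 = 34.025 K

34.025 K


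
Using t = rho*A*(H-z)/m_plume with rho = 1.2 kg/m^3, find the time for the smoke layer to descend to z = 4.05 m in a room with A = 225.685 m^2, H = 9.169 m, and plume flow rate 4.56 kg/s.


H - z = 5.119 m
t = 1.2 * 225.685 * 5.119 / 4.56 = 304.02 s

304.02 s


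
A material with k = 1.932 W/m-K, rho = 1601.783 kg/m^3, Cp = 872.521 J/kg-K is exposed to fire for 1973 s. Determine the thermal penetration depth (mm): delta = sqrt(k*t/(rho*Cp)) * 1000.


alpha = 1.932 / (1601.783 * 872.521) = 1.3824e-06 m^2/s
alpha * t = 0.0027274
delta = sqrt(0.0027274) * 1000 = 52.225 mm

52.225 mm


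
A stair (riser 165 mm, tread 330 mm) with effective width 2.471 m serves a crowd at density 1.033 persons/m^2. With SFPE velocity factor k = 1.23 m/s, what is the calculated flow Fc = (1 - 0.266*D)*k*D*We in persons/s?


1 - 0.266*D = 1 - 0.266*1.033 = 0.72522
Fs = 0.72522 * 1.23 * 1.033 = 0.92146 persons/(s*m)
Fc = 0.92146 * 2.471 = 2.2769 persons/s

2.2769 persons/s


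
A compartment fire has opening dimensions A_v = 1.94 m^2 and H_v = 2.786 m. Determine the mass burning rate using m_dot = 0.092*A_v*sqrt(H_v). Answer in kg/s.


sqrt(H_v) = 1.6691
m_dot = 0.092 * 1.94 * 1.6691 = 0.29791 kg/s

0.29791 kg/s


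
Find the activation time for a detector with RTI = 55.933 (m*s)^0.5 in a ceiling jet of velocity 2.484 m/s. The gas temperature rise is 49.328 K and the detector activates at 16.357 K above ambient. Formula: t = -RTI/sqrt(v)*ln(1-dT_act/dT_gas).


dT_act/dT_gas = 0.33160
ln(1 - 0.33160) = -0.40286
t = -55.933 / sqrt(2.484) * -0.40286 = 14.297 s

14.297 s


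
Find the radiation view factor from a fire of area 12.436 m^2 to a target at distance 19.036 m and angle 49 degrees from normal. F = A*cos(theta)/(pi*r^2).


cos(49 deg) = 0.65606
pi*r^2 = 1138.4
F = 12.436 * 0.65606 / 1138.4 = 0.0071668

0.0071668


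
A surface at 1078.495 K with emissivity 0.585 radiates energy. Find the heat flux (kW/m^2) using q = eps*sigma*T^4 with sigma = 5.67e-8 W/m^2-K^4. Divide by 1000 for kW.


T^4 = 1.3529e+12
q = 0.585 * 5.67e-8 * 1.3529e+12 / 1000 = 44.876 kW/m^2

44.876 kW/m^2


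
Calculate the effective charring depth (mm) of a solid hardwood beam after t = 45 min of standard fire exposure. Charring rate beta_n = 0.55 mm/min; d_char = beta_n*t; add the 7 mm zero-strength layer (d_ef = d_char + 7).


d_char = 0.55 * 45 = 24.75 mm
d_ef = 24.75 + 1.0*7 = 31.75 mm

31.75 mm


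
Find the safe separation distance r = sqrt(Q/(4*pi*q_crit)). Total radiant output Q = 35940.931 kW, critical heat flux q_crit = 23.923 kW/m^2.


4*pi*q_crit = 300.63
Q/(4*pi*q_crit) = 119.55
r = sqrt(119.55) = 10.934 m

10.934 m


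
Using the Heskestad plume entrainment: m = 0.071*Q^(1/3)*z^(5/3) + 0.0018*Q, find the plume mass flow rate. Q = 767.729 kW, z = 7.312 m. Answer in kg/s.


Q^(1/3) = 9.1566
z^(5/3) = 27.546
First term = 0.071 * 9.1566 * 27.546 = 17.908
Second term = 0.0018 * 767.729 = 1.3819
m = 19.290 kg/s

19.290 kg/s


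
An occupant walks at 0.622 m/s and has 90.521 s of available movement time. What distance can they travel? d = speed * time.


d = 0.622 * 90.521 = 56.304 m

56.304 m


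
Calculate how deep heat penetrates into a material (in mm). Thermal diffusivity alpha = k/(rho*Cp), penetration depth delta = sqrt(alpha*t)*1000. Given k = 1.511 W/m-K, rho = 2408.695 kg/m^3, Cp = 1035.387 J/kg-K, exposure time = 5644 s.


alpha = 1.511 / (2408.695 * 1035.387) = 6.0587e-07 m^2/s
alpha * t = 0.0034195
delta = sqrt(0.0034195) * 1000 = 58.477 mm

58.477 mm


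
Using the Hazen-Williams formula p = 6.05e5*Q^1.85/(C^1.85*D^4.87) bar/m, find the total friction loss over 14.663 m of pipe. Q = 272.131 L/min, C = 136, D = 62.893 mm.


Q^1.85 = 31940
C^1.85 = 8852.1
D^4.87 = 5.7437e+08
p/m = 0.0038006 bar/m
p_total = 0.0038006 * 14.663 = 0.055728 bar

0.055728 bar


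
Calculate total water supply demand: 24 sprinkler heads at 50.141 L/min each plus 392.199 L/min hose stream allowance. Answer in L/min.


Sprinkler demand = 24 * 50.141 = 1203.384 L/min
Total = 1203.384 + 392.199 = 1595.583 L/min

1595.583 L/min


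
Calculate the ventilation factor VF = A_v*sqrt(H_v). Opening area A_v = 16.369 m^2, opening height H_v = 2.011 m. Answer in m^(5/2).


sqrt(H_v) = 1.4181
VF = 16.369 * 1.4181 = 23.213 m^(5/2)

23.213 m^(5/2)


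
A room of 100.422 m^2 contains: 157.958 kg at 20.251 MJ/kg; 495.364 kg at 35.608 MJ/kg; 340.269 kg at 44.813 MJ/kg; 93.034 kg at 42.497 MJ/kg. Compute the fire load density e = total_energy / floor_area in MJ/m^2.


Total energy = 157.958*20.251 + 495.364*35.608 + 340.269*44.813 + 93.034*42.497
= 3198.807 + 17638.92 + 15248.47 + 3953.666
= 40039.87 MJ
e = 40039.87 / 100.422 = 398.72 MJ/m^2

398.72 MJ/m^2


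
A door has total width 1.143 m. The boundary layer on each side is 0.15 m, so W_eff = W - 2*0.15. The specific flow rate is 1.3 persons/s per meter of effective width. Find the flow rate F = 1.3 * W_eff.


W_eff = 1.143 - 0.30 = 0.843 m
F = 1.3 * 0.843 = 1.0959 persons/s

1.0959 persons/s


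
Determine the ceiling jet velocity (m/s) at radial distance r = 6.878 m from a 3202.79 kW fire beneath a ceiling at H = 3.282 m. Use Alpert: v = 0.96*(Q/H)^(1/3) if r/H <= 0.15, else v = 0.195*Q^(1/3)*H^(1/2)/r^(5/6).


r/H = 6.878 / 3.282 = 2.0957
r/H > 0.15, so v = 0.195*Q^(1/3)*H^(1/2)/r^(5/6)
Q^(1/3) = 14.740
H^(1/2) = 1.8116
r^(5/6) = 4.9875
v = 0.195 * 14.740 * 1.8116 / 4.9875 = 1.0441 m/s

1.0441 m/s


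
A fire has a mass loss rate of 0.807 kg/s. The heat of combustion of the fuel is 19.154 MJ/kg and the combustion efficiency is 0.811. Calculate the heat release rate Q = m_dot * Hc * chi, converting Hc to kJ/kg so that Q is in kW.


Hc = 19.154 MJ/kg = 19.154 * 1000 kJ/kg = 19154 kJ/kg
Q = 0.807 kg/s * 19154 kJ/kg * 0.811 = 12536 kW

12536 kW


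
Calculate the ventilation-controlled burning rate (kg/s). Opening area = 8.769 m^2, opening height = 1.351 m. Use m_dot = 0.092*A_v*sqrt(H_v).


sqrt(H_v) = 1.1623
m_dot = 0.092 * 8.769 * 1.1623 = 0.93770 kg/s

0.93770 kg/s


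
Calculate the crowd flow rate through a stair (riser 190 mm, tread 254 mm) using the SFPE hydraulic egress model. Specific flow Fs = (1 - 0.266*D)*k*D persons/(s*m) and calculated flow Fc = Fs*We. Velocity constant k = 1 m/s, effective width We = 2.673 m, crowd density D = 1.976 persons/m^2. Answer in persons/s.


1 - 0.266*D = 1 - 0.266*1.976 = 0.47438
Fs = 0.47438 * 1 * 1.976 = 0.93738 persons/(s*m)
Fc = 0.93738 * 2.673 = 2.5056 persons/s

2.5056 persons/s


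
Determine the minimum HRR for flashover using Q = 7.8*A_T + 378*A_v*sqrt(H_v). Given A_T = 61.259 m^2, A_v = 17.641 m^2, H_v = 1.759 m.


7.8*A_T = 477.82
sqrt(H_v) = 1.3263
378*A_v*sqrt(H_v) = 8844.0
Q = 477.82 + 8844.0 = 9321.8 kW

9321.8 kW


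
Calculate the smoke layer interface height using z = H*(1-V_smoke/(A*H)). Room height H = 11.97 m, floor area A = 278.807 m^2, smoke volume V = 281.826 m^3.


V/(A*H) = 0.084447
1 - 0.084447 = 0.91555
z = 11.97 * 0.91555 = 10.959 m

10.959 m


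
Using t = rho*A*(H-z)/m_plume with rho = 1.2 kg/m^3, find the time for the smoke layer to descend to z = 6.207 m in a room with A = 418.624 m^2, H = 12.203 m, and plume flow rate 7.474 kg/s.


H - z = 5.996 m
t = 1.2 * 418.624 * 5.996 / 7.474 = 403.01 s

403.01 s


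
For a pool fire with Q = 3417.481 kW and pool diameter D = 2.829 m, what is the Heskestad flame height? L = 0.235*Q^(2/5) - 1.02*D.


Q^(2/5) = 25.911
0.235 * Q^(2/5) = 6.0891
1.02 * D = 2.8856
L = 3.2035 m

3.2035 m


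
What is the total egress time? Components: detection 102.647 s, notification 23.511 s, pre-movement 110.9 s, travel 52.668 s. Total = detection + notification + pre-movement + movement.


Total = 102.647 + 23.511 + 110.9 + 52.668 = 289.726 s

289.726 s


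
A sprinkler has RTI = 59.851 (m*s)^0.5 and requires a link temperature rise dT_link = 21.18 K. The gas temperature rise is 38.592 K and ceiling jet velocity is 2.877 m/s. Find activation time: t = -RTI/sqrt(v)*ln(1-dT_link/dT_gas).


dT_link/dT_gas = 0.54882
ln(1 - 0.54882) = -0.79589
t = -59.851 / sqrt(2.877) * -0.79589 = 28.084 s

28.084 s


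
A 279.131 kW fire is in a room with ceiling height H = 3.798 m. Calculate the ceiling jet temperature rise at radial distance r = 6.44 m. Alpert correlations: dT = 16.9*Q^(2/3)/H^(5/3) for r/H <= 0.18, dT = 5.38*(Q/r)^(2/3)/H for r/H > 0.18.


r/H = 6.44 / 3.798 = 1.6956
r/H > 0.18, so dT = 5.38*(Q/r)^(2/3)/H
Q/r = 43.343
(Q/r)^(2/3) = 12.339
dT = 5.38 * 12.339 / 3.798 = 17.479 K

17.479 K


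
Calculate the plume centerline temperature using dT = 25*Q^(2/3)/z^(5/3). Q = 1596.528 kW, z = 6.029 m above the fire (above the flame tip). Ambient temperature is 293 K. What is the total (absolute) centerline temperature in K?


Q^(2/3) = 136.60
z^(5/3) = 19.971
dT = 25 * 136.60 / 19.971 = 170.99 K
T = 293 + 170.99 = 463.99 K

463.99 K


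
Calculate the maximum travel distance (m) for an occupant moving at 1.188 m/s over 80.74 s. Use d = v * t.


d = 1.188 * 80.74 = 95.919 m

95.919 m


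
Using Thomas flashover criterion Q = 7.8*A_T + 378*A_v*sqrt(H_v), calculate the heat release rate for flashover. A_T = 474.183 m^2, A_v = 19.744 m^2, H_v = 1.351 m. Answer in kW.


7.8*A_T = 3698.6
sqrt(H_v) = 1.1623
378*A_v*sqrt(H_v) = 8674.7
Q = 3698.6 + 8674.7 = 12373 kW

12373 kW


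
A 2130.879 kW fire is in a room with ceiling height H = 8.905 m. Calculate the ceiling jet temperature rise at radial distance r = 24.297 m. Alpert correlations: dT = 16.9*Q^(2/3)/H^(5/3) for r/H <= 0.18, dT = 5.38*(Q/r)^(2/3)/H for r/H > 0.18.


r/H = 24.297 / 8.905 = 2.7285
r/H > 0.18, so dT = 5.38*(Q/r)^(2/3)/H
Q/r = 87.701
(Q/r)^(2/3) = 19.740
dT = 5.38 * 19.740 / 8.905 = 11.926 K

11.926 K


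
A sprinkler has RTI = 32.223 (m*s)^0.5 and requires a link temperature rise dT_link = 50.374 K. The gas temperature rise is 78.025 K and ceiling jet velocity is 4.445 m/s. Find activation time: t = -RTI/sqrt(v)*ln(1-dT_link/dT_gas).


dT_link/dT_gas = 0.64561
ln(1 - 0.64561) = -1.0374
t = -32.223 / sqrt(4.445) * -1.0374 = 15.855 s

15.855 s


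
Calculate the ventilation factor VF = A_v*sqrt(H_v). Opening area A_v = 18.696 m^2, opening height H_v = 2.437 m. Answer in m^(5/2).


sqrt(H_v) = 1.5611
VF = 18.696 * 1.5611 = 29.186 m^(5/2)

29.186 m^(5/2)


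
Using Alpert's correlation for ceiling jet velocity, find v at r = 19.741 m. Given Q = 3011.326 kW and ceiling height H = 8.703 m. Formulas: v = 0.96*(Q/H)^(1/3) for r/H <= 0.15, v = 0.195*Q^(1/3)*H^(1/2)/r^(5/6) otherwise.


r/H = 19.741 / 8.703 = 2.2683
r/H > 0.15, so v = 0.195*Q^(1/3)*H^(1/2)/r^(5/6)
Q^(1/3) = 14.441
H^(1/2) = 2.9501
r^(5/6) = 12.008
v = 0.195 * 14.441 * 2.9501 / 12.008 = 0.69180 m/s

0.69180 m/s


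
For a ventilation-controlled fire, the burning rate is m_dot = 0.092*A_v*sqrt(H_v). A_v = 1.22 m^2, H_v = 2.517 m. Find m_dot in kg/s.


sqrt(H_v) = 1.5865
m_dot = 0.092 * 1.22 * 1.5865 = 0.17807 kg/s

0.17807 kg/s


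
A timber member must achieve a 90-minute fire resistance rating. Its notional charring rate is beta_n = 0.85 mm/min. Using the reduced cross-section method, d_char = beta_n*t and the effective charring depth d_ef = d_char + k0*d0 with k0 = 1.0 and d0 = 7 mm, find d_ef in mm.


d_char = 0.85 * 90 = 76.5 mm
d_ef = 76.5 + 1.0*7 = 83.5 mm

83.5 mm


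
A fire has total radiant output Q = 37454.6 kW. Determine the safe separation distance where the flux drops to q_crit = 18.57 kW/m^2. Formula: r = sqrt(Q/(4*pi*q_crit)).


4*pi*q_crit = 233.36
Q/(4*pi*q_crit) = 160.50
r = sqrt(160.50) = 12.669 m

12.669 m


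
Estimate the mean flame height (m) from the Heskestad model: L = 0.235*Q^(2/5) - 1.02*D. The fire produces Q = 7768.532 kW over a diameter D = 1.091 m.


Q^(2/5) = 35.986
0.235 * Q^(2/5) = 8.4567
1.02 * D = 1.1128
L = 7.3439 m

7.3439 m


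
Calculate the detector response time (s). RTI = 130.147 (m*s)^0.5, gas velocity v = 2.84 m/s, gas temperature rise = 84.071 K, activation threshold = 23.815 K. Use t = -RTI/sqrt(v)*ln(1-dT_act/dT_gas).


dT_act/dT_gas = 0.28327
ln(1 - 0.28327) = -0.33306
t = -130.147 / sqrt(2.84) * -0.33306 = 25.722 s

25.722 s


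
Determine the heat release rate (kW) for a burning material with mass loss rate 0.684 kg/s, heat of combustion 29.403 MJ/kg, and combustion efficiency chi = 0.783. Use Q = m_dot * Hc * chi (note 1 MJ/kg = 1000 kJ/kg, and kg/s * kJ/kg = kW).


Hc = 29.403 MJ/kg = 29.403 * 1000 kJ/kg = 29403 kJ/kg
Q = 0.684 kg/s * 29403 kJ/kg * 0.783 = 15747 kW

15747 kW


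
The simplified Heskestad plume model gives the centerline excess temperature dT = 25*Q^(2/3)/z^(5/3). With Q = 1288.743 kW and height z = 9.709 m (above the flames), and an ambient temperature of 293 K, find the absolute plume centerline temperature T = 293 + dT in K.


Q^(2/3) = 118.43
z^(5/3) = 44.187
dT = 25 * 118.43 / 44.187 = 67.003 K
T = 293 + 67.003 = 360.00 K

360.00 K


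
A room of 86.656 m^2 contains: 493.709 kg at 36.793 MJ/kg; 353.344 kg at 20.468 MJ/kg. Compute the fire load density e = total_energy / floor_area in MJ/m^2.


Total energy = 493.709*36.793 + 353.344*20.468
= 18165.04 + 7232.245
= 25397.28 MJ
e = 25397.28 / 86.656 = 293.08 MJ/m^2

293.08 MJ/m^2


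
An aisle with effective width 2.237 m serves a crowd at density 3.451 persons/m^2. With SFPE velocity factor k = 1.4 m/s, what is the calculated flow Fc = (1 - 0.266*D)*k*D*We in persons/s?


1 - 0.266*D = 1 - 0.266*3.451 = 0.082034
Fs = 0.082034 * 1.4 * 3.451 = 0.39634 persons/(s*m)
Fc = 0.39634 * 2.237 = 0.88661 persons/s

0.88661 persons/s


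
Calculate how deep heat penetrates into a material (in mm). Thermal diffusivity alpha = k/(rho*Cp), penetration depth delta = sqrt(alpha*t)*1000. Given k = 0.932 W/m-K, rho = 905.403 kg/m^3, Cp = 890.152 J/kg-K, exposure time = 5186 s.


alpha = 0.932 / (905.403 * 890.152) = 1.1564e-06 m^2/s
alpha * t = 0.0059971
delta = sqrt(0.0059971) * 1000 = 77.441 mm

77.441 mm


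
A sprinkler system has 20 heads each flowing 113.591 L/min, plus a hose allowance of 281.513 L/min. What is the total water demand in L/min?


Sprinkler demand = 20 * 113.591 = 2271.82 L/min
Total = 2271.82 + 281.513 = 2553.333 L/min

2553.333 L/min


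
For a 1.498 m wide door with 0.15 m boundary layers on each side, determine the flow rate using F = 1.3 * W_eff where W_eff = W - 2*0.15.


W_eff = 1.498 - 0.30 = 1.198 m
F = 1.3 * 1.198 = 1.5574 persons/s

1.5574 persons/s


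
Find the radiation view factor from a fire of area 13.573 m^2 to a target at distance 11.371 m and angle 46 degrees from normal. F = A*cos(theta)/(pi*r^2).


cos(46 deg) = 0.69466
pi*r^2 = 406.21
F = 13.573 * 0.69466 / 406.21 = 0.023211

0.023211


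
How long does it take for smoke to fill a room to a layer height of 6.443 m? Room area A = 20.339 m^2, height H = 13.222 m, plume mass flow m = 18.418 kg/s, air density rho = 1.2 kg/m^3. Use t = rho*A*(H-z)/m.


H - z = 6.779 m
t = 1.2 * 20.339 * 6.779 / 18.418 = 8.9833 s

8.9833 s


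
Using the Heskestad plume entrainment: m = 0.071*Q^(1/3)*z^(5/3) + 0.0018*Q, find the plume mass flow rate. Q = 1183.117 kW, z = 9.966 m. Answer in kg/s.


Q^(1/3) = 10.577
z^(5/3) = 46.153
First term = 0.071 * 10.577 * 46.153 = 34.658
Second term = 0.0018 * 1183.117 = 2.1296
m = 36.788 kg/s

36.788 kg/s
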